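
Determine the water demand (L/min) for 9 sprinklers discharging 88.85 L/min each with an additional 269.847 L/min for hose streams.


Sprinkler demand = 9 * 88.85 = 799.65 L/min
Total = 799.65 + 269.847 = 1069.497 L/min

1069.497 L/min


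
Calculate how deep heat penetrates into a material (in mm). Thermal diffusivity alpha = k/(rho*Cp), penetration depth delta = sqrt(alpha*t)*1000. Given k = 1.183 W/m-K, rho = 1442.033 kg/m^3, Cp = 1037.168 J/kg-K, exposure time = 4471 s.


alpha = 1.183 / (1442.033 * 1037.168) = 7.9097e-07 m^2/s
alpha * t = 0.0035364
delta = sqrt(0.0035364) * 1000 = 59.468 mm

59.468 mm


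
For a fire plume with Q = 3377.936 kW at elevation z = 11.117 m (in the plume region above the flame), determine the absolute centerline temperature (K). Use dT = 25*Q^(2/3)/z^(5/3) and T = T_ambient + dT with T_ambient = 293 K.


Q^(2/3) = 225.13
z^(5/3) = 55.375
dT = 25 * 225.13 / 55.375 = 101.64 K
T = 293 + 101.64 = 394.64 K

394.64 K


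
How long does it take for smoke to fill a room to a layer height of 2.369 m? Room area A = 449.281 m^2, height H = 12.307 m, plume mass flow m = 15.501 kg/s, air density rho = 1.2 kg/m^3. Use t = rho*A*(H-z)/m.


H - z = 9.938 m
t = 1.2 * 449.281 * 9.938 / 15.501 = 345.65 s

345.65 s


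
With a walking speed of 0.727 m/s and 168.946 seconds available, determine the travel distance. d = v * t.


d = 0.727 * 168.946 = 122.82 m

122.82 m


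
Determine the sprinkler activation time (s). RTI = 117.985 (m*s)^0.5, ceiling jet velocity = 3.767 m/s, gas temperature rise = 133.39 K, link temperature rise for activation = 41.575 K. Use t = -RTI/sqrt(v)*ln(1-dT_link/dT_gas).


dT_link/dT_gas = 0.31168
ln(1 - 0.31168) = -0.37350
t = -117.985 / sqrt(3.767) * -0.37350 = 22.705 s

22.705 s


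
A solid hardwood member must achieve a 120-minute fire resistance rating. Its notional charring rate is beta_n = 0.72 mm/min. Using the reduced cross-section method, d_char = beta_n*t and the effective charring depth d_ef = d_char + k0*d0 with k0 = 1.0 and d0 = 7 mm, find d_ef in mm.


d_char = 0.72 * 120 = 86.4 mm
d_ef = 86.4 + 1.0*7 = 93.4 mm

93.4 mm


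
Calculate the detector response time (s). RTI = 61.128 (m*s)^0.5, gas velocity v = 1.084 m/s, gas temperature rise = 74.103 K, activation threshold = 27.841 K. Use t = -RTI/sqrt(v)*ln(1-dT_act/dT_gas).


dT_act/dT_gas = 0.37571
ln(1 - 0.37571) = -0.47114
t = -61.128 / sqrt(1.084) * -0.47114 = 27.661 s

27.661 s


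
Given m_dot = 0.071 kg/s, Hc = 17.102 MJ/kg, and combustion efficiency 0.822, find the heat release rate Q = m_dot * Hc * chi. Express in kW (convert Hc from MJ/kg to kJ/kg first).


Hc = 17.102 MJ/kg = 17.102 * 1000 kJ/kg = 17102 kJ/kg
Q = 0.071 kg/s * 17102 kJ/kg * 0.822 = 998.11 kW

998.11 kW


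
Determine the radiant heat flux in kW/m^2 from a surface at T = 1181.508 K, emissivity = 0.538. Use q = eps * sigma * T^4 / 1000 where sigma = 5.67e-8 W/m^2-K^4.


T^4 = 1.9487e+12
q = 0.538 * 5.67e-8 * 1.9487e+12 / 1000 = 59.445 kW/m^2

59.445 kW/m^2


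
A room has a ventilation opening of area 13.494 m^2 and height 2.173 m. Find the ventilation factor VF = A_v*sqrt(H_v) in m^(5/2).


sqrt(H_v) = 1.4741
VF = 13.494 * 1.4741 = 19.892 m^(5/2)

19.892 m^(5/2)


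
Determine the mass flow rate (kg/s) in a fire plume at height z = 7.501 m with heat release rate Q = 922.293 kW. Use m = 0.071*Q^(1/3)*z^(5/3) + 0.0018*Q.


Q^(1/3) = 9.7340
z^(5/3) = 28.743
First term = 0.071 * 9.7340 * 28.743 = 19.865
Second term = 0.0018 * 922.293 = 1.6601
m = 21.525 kg/s

21.525 kg/s


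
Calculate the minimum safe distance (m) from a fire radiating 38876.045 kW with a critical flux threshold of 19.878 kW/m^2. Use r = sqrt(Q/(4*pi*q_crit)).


4*pi*q_crit = 249.79
Q/(4*pi*q_crit) = 155.63
r = sqrt(155.63) = 12.475 m

12.475 m


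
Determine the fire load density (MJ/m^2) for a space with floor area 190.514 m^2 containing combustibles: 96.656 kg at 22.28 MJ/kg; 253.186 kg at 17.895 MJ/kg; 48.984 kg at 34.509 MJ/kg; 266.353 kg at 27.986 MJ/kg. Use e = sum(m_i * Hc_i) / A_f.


Total energy = 96.656*22.28 + 253.186*17.895 + 48.984*34.509 + 266.353*27.986
= 2153.496 + 4530.763 + 1690.389 + 7454.155
= 15828.80 MJ
e = 15828.80 / 190.514 = 83.085 MJ/m^2

83.085 MJ/m^2


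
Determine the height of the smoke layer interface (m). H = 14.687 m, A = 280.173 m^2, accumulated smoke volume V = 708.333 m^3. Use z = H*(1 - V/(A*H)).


V/(A*H) = 0.17214
1 - 0.17214 = 0.82786
z = 14.687 * 0.82786 = 12.159 m

12.159 m


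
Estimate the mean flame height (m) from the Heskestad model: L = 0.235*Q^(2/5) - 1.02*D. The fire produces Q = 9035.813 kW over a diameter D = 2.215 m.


Q^(2/5) = 38.228
0.235 * Q^(2/5) = 8.9837
1.02 * D = 2.2593
L = 6.7244 m

6.7244 m


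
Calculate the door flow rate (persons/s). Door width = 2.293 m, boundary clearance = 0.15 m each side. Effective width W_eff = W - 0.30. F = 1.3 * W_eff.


W_eff = 2.293 - 0.30 = 1.993 m
F = 1.3 * 1.993 = 2.5909 persons/s

2.5909 persons/s


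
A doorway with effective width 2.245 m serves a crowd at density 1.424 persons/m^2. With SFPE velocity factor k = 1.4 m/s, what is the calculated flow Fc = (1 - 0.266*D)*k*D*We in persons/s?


1 - 0.266*D = 1 - 0.266*1.424 = 0.62122
Fs = 0.62122 * 1.4 * 1.424 = 1.2385 persons/(s*m)
Fc = 1.2385 * 2.245 = 2.7803 persons/s

2.7803 persons/s


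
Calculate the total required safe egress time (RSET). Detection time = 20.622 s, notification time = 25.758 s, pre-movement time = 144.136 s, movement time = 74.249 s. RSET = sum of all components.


Total = 20.622 + 25.758 + 144.136 + 74.249 = 264.765 s

264.765 s


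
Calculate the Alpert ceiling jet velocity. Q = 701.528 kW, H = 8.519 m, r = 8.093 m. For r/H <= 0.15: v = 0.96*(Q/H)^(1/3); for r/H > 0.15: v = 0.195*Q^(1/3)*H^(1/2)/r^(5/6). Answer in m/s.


r/H = 8.093 / 8.519 = 0.94999
r/H > 0.15, so v = 0.195*Q^(1/3)*H^(1/2)/r^(5/6)
Q^(1/3) = 8.8855
H^(1/2) = 2.9187
r^(5/6) = 5.7116
v = 0.195 * 8.8855 * 2.9187 / 5.7116 = 0.88543 m/s

0.88543 m/s


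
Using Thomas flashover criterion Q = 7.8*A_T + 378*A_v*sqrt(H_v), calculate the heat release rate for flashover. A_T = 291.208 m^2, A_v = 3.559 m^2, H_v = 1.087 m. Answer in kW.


7.8*A_T = 2271.4
sqrt(H_v) = 1.0426
378*A_v*sqrt(H_v) = 1402.6
Q = 2271.4 + 1402.6 = 3674.0 kW

3674.0 kW


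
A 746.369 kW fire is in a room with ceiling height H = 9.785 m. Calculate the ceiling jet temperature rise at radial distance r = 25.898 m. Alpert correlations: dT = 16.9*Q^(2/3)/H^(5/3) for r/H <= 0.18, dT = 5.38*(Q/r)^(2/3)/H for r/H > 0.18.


r/H = 25.898 / 9.785 = 2.6467
r/H > 0.18, so dT = 5.38*(Q/r)^(2/3)/H
Q/r = 28.820
(Q/r)^(2/3) = 9.3999
dT = 5.38 * 9.3999 / 9.785 = 5.1683 K

5.1683 K


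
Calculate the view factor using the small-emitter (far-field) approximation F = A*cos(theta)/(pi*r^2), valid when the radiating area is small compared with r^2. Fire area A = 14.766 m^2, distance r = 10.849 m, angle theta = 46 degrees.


cos(46 deg) = 0.69466
pi*r^2 = 369.77
F = 14.766 * 0.69466 / 369.77 = 0.027740

0.027740


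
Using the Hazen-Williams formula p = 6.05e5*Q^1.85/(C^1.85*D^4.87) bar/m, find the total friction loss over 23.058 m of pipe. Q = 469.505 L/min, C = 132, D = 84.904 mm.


Q^1.85 = 87606
C^1.85 = 8376.5
D^4.87 = 2.4767e+09
p/m = 0.0025547 bar/m
p_total = 0.0025547 * 23.058 = 0.058907 bar

0.058907 bar


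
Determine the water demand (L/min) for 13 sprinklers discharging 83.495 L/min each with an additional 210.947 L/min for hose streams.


Sprinkler demand = 13 * 83.495 = 1085.435 L/min
Total = 1085.435 + 210.947 = 1296.382 L/min

1296.382 L/min


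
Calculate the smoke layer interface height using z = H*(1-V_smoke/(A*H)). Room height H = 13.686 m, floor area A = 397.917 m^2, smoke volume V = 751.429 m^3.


V/(A*H) = 0.13798
1 - 0.13798 = 0.86202
z = 13.686 * 0.86202 = 11.798 m

11.798 m


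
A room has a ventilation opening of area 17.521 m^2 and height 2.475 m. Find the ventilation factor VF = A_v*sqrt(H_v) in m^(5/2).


sqrt(H_v) = 1.5732
VF = 17.521 * 1.5732 = 27.564 m^(5/2)

27.564 m^(5/2)


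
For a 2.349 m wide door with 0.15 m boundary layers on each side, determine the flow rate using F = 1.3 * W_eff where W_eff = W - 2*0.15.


W_eff = 2.349 - 0.30 = 2.049 m
F = 1.3 * 2.049 = 2.6637 persons/s

2.6637 persons/s


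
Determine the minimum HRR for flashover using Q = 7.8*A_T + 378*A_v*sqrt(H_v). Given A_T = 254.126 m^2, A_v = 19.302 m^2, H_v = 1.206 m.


7.8*A_T = 1982.2
sqrt(H_v) = 1.0982
378*A_v*sqrt(H_v) = 8012.5
Q = 1982.2 + 8012.5 = 9994.7 kW

9994.7 kW


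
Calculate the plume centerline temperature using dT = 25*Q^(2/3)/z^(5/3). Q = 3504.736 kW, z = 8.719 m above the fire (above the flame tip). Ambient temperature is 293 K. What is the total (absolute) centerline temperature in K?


Q^(2/3) = 230.73
z^(5/3) = 36.936
dT = 25 * 230.73 / 36.936 = 156.17 K
T = 293 + 156.17 = 449.17 K

449.17 K


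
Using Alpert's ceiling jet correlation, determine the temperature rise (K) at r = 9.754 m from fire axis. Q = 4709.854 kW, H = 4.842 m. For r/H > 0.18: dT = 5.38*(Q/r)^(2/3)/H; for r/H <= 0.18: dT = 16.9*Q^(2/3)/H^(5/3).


r/H = 9.754 / 4.842 = 2.0145
r/H > 0.18, so dT = 5.38*(Q/r)^(2/3)/H
Q/r = 482.86
(Q/r)^(2/3) = 61.548
dT = 5.38 * 61.548 / 4.842 = 68.387 K

68.387 K


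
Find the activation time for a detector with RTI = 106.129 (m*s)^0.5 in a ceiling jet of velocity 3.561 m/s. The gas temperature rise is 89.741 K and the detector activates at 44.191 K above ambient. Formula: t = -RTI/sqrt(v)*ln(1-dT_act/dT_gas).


dT_act/dT_gas = 0.49243
ln(1 - 0.49243) = -0.67812
t = -106.129 / sqrt(3.561) * -0.67812 = 38.138 s

38.138 s


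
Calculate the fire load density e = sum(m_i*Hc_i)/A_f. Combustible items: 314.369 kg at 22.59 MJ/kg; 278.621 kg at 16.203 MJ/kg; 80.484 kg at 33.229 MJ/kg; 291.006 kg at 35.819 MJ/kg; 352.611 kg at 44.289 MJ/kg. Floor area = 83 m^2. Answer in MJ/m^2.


Total energy = 314.369*22.59 + 278.621*16.203 + 80.484*33.229 + 291.006*35.819 + 352.611*44.289
= 7101.596 + 4514.496 + 2674.403 + 10423.54 + 15616.79
= 40330.83 MJ
e = 40330.83 / 83 = 485.91 MJ/m^2

485.91 MJ/m^2


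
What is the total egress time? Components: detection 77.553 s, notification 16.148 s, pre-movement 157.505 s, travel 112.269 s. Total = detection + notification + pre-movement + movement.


Total = 77.553 + 16.148 + 157.505 + 112.269 = 363.475 s

363.475 s


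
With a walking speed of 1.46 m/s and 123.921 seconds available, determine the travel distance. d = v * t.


d = 1.46 * 123.921 = 180.92 m

180.92 m


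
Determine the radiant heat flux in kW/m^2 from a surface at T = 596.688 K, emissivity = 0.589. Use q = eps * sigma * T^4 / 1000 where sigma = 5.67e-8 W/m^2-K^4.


T^4 = 1.2676e+11
q = 0.589 * 5.67e-8 * 1.2676e+11 / 1000 = 4.2334 kW/m^2

4.2334 kW/m^2


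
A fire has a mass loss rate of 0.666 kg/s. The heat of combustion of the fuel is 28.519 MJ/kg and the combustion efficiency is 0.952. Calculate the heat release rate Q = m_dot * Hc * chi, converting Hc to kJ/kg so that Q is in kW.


Hc = 28.519 MJ/kg = 28.519 * 1000 kJ/kg = 28519 kJ/kg
Q = 0.666 kg/s * 28519 kJ/kg * 0.952 = 18082 kW

18082 kW


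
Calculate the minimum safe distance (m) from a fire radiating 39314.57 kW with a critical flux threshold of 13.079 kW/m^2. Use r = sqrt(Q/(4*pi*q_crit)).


4*pi*q_crit = 164.36
Q/(4*pi*q_crit) = 239.20
r = sqrt(239.20) = 15.466 m

15.466 m


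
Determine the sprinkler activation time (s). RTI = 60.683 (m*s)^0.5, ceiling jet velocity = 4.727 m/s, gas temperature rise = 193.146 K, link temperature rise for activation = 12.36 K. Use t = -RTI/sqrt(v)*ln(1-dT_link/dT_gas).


dT_link/dT_gas = 0.063993
ln(1 - 0.063993) = -0.066132
t = -60.683 / sqrt(4.727) * -0.066132 = 1.8458 s

1.8458 s


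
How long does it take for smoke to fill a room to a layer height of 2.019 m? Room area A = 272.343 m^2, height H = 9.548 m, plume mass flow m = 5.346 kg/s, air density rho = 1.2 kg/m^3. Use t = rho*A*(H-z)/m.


H - z = 7.529 m
t = 1.2 * 272.343 * 7.529 / 5.346 = 460.26 s

460.26 s


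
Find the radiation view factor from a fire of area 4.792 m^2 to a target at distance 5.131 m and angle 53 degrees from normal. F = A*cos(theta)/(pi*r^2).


cos(53 deg) = 0.60182
pi*r^2 = 82.709
F = 4.792 * 0.60182 / 82.709 = 0.034868

0.034868


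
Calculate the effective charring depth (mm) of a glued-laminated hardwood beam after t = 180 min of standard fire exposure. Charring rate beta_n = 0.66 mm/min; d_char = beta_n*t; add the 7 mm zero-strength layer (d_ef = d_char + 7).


d_char = 0.66 * 180 = 118.8 mm
d_ef = 118.8 + 1.0*7 = 125.8 mm

125.8 mm


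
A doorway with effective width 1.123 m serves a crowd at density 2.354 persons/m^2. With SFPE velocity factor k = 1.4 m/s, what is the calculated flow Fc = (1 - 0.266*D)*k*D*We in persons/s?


1 - 0.266*D = 1 - 0.266*2.354 = 0.37384
Fs = 0.37384 * 1.4 * 2.354 = 1.2320 persons/(s*m)
Fc = 1.2320 * 1.123 = 1.3836 persons/s

1.3836 persons/s


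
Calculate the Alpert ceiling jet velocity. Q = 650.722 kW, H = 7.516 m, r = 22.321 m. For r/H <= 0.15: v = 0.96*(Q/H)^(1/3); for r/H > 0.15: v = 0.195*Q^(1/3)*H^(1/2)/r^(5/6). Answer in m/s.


r/H = 22.321 / 7.516 = 2.9698
r/H > 0.15, so v = 0.195*Q^(1/3)*H^(1/2)/r^(5/6)
Q^(1/3) = 8.6656
H^(1/2) = 2.7415
r^(5/6) = 13.302
v = 0.195 * 8.6656 * 2.7415 / 13.302 = 0.34826 m/s

0.34826 m/s


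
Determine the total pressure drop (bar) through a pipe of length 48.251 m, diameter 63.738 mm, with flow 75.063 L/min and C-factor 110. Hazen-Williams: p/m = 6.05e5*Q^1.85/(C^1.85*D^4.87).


Q^1.85 = 2948.1
C^1.85 = 5978.3
D^4.87 = 6.1294e+08
p/m = 0.00048674 bar/m
p_total = 0.00048674 * 48.251 = 0.023486 bar

0.023486 bar


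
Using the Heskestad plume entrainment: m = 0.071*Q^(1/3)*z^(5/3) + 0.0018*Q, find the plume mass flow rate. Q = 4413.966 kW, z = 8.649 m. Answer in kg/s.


Q^(1/3) = 16.404
z^(5/3) = 36.443
First term = 0.071 * 16.404 * 36.443 = 42.443
Second term = 0.0018 * 4413.966 = 7.9451
m = 50.389 kg/s

50.389 kg/s


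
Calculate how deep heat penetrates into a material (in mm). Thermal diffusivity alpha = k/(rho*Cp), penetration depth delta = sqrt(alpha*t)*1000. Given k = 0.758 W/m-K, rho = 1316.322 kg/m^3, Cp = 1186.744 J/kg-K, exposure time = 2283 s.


alpha = 0.758 / (1316.322 * 1186.744) = 4.8523e-07 m^2/s
alpha * t = 0.0011078
delta = sqrt(0.0011078) * 1000 = 33.283 mm

33.283 mm


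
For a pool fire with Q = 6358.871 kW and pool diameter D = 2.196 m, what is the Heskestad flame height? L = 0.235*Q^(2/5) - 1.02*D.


Q^(2/5) = 33.216
0.235 * Q^(2/5) = 7.8058
1.02 * D = 2.2399
L = 5.5659 m

5.5659 m


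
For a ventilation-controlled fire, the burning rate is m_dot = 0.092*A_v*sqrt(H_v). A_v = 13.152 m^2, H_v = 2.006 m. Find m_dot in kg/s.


sqrt(H_v) = 1.4163
m_dot = 0.092 * 13.152 * 1.4163 = 1.7137 kg/s

1.7137 kg/s


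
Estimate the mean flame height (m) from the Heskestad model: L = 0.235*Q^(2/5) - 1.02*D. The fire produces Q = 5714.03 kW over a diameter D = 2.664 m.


Q^(2/5) = 31.826
0.235 * Q^(2/5) = 7.4790
1.02 * D = 2.7173
L = 4.7617 m

4.7617 m


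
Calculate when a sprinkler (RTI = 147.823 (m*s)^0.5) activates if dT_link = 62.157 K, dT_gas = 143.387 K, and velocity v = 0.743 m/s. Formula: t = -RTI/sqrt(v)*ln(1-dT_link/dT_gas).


dT_link/dT_gas = 0.43349
ln(1 - 0.43349) = -0.56826
t = -147.823 / sqrt(0.743) * -0.56826 = 97.453 s

97.453 s


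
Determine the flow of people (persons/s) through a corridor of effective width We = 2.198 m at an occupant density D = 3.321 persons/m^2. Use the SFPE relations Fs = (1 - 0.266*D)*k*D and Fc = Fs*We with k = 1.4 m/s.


1 - 0.266*D = 1 - 0.266*3.321 = 0.11661
Fs = 0.11661 * 1.4 * 3.321 = 0.54219 persons/(s*m)
Fc = 0.54219 * 2.198 = 1.1917 persons/s

1.1917 persons/s


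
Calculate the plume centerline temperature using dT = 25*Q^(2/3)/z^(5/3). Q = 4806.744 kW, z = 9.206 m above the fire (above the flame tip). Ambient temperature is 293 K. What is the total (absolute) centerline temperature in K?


Q^(2/3) = 284.82
z^(5/3) = 40.438
dT = 25 * 284.82 / 40.438 = 176.09 K
T = 293 + 176.09 = 469.09 K

469.09 K


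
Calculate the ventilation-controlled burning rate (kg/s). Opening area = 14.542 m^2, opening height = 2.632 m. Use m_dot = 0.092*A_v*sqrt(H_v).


sqrt(H_v) = 1.6223
m_dot = 0.092 * 14.542 * 1.6223 = 2.1705 kg/s

2.1705 kg/s


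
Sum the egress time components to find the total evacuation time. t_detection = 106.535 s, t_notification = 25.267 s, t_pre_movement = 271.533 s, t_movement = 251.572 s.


Total = 106.535 + 25.267 + 271.533 + 251.572 = 654.907 s

654.907 s


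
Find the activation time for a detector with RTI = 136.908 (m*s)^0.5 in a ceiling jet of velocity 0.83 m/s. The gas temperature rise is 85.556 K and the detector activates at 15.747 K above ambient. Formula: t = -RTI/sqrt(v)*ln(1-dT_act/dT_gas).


dT_act/dT_gas = 0.18405
ln(1 - 0.18405) = -0.20341
t = -136.908 / sqrt(0.83) * -0.20341 = 30.567 s

30.567 s


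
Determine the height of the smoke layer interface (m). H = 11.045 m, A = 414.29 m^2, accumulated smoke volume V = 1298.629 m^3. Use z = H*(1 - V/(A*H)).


V/(A*H) = 0.28380
1 - 0.28380 = 0.71620
z = 11.045 * 0.71620 = 7.9104 m

7.9104 m


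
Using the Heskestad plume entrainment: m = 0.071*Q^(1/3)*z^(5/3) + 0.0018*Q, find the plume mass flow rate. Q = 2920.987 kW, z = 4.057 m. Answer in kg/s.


Q^(1/3) = 14.295
z^(5/3) = 10.320
First term = 0.071 * 14.295 * 10.320 = 10.474
Second term = 0.0018 * 2920.987 = 5.2578
m = 15.732 kg/s

15.732 kg/s


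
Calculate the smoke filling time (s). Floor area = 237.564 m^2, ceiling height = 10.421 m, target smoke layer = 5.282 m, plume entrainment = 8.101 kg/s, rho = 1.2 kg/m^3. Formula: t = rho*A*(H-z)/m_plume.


H - z = 5.139 m
t = 1.2 * 237.564 * 5.139 / 8.101 = 180.84 s

180.84 s


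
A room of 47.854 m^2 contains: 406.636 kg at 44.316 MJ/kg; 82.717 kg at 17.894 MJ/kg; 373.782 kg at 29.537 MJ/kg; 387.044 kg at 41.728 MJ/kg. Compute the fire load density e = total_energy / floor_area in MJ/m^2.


Total energy = 406.636*44.316 + 82.717*17.894 + 373.782*29.537 + 387.044*41.728
= 18020.48 + 1480.138 + 11040.40 + 16150.57
= 46691.59 MJ
e = 46691.59 / 47.854 = 975.71 MJ/m^2

975.71 MJ/m^2


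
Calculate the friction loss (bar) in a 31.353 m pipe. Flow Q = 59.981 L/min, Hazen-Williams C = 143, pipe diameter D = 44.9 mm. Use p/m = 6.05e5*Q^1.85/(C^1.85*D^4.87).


Q^1.85 = 1946.8
C^1.85 = 9713.4
D^4.87 = 1.1129e+08
p/m = 0.0010896 bar/m
p_total = 0.0010896 * 31.353 = 0.034162 bar

0.034162 bar


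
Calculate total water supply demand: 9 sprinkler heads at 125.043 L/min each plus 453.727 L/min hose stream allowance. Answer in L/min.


Sprinkler demand = 9 * 125.043 = 1125.387 L/min
Total = 1125.387 + 453.727 = 1579.114 L/min

1579.114 L/min


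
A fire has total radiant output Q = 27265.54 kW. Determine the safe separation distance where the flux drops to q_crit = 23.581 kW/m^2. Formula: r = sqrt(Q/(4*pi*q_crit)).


4*pi*q_crit = 296.33
Q/(4*pi*q_crit) = 92.011
r = sqrt(92.011) = 9.5923 m

9.5923 m


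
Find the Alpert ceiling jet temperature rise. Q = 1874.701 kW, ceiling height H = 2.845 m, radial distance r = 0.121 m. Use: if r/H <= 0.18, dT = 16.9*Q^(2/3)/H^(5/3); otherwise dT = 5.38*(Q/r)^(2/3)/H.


r/H = 0.121 / 2.845 = 0.042531
r/H <= 0.18, so dT = 16.9*Q^(2/3)/H^(5/3)
Q^(2/3) = 152.04
H^(5/3) = 5.7122
dT = 16.9 * 152.04 / 5.7122 = 449.82 K

449.82 K


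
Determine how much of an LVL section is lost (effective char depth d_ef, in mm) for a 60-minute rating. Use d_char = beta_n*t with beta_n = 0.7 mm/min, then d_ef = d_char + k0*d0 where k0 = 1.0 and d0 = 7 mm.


d_char = 0.7 * 60 = 42 mm
d_ef = 42 + 1.0*7 = 49 mm

49 mm


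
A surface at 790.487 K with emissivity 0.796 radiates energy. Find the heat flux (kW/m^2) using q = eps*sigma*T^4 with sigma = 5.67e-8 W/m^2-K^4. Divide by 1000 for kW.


T^4 = 3.9046e+11
q = 0.796 * 5.67e-8 * 3.9046e+11 / 1000 = 17.623 kW/m^2

17.623 kW/m^2


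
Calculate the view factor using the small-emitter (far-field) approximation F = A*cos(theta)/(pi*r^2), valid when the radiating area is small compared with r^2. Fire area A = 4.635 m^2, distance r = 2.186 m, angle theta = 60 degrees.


cos(60 deg) = 0.5
pi*r^2 = 15.012
F = 4.635 * 0.5 / 15.012 = 0.15437

0.15437


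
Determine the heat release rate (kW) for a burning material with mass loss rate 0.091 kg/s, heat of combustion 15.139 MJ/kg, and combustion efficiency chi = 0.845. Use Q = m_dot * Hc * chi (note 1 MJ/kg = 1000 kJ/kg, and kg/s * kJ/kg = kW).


Hc = 15.139 MJ/kg = 15.139 * 1000 kJ/kg = 15139 kJ/kg
Q = 0.091 kg/s * 15139 kJ/kg * 0.845 = 1164.1 kW

1164.1 kW


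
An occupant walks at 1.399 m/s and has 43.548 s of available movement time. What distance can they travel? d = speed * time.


d = 1.399 * 43.548 = 60.924 m

60.924 m


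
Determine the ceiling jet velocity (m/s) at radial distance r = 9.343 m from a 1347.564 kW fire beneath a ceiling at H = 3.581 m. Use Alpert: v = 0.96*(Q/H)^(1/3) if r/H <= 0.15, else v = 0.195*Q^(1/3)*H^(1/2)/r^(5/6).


r/H = 9.343 / 3.581 = 2.6090
r/H > 0.15, so v = 0.195*Q^(1/3)*H^(1/2)/r^(5/6)
Q^(1/3) = 11.045
H^(1/2) = 1.8924
r^(5/6) = 6.4378
v = 0.195 * 11.045 * 1.8924 / 6.4378 = 0.63311 m/s

0.63311 m/s


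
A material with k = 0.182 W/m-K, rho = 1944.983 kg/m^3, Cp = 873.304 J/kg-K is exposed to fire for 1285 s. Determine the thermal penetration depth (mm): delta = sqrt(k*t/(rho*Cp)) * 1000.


alpha = 0.182 / (1944.983 * 873.304) = 1.0715e-07 m^2/s
alpha * t = 0.00013769
delta = sqrt(0.00013769) * 1000 = 11.734 mm

11.734 mm


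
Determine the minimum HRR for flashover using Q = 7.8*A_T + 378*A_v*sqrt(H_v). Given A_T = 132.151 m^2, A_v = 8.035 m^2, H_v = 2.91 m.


7.8*A_T = 1030.8
sqrt(H_v) = 1.7059
378*A_v*sqrt(H_v) = 5181.1
Q = 1030.8 + 5181.1 = 6211.9 kW

6211.9 kW


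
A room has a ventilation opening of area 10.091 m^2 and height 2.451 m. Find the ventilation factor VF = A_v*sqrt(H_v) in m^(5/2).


sqrt(H_v) = 1.5656
VF = 10.091 * 1.5656 = 15.798 m^(5/2)

15.798 m^(5/2)


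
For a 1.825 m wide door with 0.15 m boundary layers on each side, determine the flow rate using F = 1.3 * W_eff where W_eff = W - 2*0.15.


W_eff = 1.825 - 0.30 = 1.525 m
F = 1.3 * 1.525 = 1.9825 persons/s

1.9825 persons/s


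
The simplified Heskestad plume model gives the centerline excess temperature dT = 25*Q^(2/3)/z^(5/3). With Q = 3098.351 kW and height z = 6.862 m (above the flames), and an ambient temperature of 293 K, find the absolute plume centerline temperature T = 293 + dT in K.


Q^(2/3) = 212.53
z^(5/3) = 24.779
dT = 25 * 212.53 / 24.779 = 214.43 K
T = 293 + 214.43 = 507.43 K

507.43 K


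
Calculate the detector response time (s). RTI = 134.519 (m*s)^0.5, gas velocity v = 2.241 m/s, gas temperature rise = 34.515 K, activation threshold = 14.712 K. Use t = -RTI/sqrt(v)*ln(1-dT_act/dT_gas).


dT_act/dT_gas = 0.42625
ln(1 - 0.42625) = -0.55556
t = -134.519 / sqrt(2.241) * -0.55556 = 49.922 s

49.922 s


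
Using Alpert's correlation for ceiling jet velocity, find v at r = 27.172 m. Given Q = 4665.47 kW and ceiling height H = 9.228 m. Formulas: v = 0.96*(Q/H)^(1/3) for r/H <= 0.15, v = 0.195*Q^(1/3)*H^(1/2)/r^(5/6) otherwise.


r/H = 27.172 / 9.228 = 2.9445
r/H > 0.15, so v = 0.195*Q^(1/3)*H^(1/2)/r^(5/6)
Q^(1/3) = 16.710
H^(1/2) = 3.0378
r^(5/6) = 15.671
v = 0.195 * 16.710 * 3.0378 / 15.671 = 0.63161 m/s

0.63161 m/s


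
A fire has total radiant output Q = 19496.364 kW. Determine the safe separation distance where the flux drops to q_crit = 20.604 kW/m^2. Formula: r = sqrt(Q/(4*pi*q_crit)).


4*pi*q_crit = 258.92
Q/(4*pi*q_crit) = 75.300
r = sqrt(75.300) = 8.6775 m

8.6775 m


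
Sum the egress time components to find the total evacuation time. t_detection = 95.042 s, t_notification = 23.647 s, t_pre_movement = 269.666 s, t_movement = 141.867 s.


Total = 95.042 + 23.647 + 269.666 + 141.867 = 530.222 s

530.222 s


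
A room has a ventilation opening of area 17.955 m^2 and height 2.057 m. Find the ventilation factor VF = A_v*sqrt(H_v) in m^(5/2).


sqrt(H_v) = 1.4342
VF = 17.955 * 1.4342 = 25.752 m^(5/2)

25.752 m^(5/2)


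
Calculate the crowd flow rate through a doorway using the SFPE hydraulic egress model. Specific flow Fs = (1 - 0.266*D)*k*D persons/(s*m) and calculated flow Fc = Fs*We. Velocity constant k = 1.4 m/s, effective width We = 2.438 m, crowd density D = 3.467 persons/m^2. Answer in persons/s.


1 - 0.266*D = 1 - 0.266*3.467 = 0.077778
Fs = 0.077778 * 1.4 * 3.467 = 0.37752 persons/(s*m)
Fc = 0.37752 * 2.438 = 0.92039 persons/s

0.92039 persons/s


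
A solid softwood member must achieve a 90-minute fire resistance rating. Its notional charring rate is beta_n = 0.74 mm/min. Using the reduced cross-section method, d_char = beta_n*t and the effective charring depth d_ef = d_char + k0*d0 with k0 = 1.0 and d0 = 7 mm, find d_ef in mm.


d_char = 0.74 * 90 = 66.6 mm
d_ef = 66.6 + 1.0*7 = 73.6 mm

73.6 mm


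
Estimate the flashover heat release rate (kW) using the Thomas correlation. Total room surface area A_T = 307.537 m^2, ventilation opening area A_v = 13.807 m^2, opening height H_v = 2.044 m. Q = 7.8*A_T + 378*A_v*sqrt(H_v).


7.8*A_T = 2398.8
sqrt(H_v) = 1.4297
378*A_v*sqrt(H_v) = 7461.6
Q = 2398.8 + 7461.6 = 9860.4 kW

9860.4 kW


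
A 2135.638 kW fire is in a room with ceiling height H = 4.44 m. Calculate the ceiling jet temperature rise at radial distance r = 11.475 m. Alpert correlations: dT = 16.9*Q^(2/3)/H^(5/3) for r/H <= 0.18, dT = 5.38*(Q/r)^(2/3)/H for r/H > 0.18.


r/H = 11.475 / 4.44 = 2.5845
r/H > 0.18, so dT = 5.38*(Q/r)^(2/3)/H
Q/r = 186.11
(Q/r)^(2/3) = 32.597
dT = 5.38 * 32.597 / 4.44 = 39.499 K

39.499 K


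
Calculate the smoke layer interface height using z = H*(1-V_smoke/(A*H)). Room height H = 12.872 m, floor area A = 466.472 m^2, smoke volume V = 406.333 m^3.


V/(A*H) = 0.067672
1 - 0.067672 = 0.93233
z = 12.872 * 0.93233 = 12.001 m

12.001 m


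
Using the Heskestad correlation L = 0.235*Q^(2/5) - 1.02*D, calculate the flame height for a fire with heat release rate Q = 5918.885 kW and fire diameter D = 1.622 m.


Q^(2/5) = 32.277
0.235 * Q^(2/5) = 7.5851
1.02 * D = 1.6544
L = 5.9307 m

5.9307 m


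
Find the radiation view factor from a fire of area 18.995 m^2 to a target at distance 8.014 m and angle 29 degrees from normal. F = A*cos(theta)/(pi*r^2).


cos(29 deg) = 0.87462
pi*r^2 = 201.77
F = 18.995 * 0.87462 / 201.77 = 0.082340

0.082340


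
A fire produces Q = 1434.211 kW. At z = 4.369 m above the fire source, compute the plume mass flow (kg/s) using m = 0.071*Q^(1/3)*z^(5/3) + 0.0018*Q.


Q^(1/3) = 11.277
z^(5/3) = 11.676
First term = 0.071 * 11.277 * 11.676 = 9.3490
Second term = 0.0018 * 1434.211 = 2.5816
m = 11.931 kg/s

11.931 kg/s


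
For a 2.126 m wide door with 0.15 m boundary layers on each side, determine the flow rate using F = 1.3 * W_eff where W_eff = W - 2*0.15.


W_eff = 2.126 - 0.30 = 1.826 m
F = 1.3 * 1.826 = 2.3738 persons/s

2.3738 persons/s


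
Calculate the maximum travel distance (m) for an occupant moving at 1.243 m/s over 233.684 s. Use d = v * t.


d = 1.243 * 233.684 = 290.47 m

290.47 m


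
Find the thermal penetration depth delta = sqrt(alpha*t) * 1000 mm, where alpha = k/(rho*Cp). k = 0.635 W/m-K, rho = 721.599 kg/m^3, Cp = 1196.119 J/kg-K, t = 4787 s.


alpha = 0.635 / (721.599 * 1196.119) = 7.3570e-07 m^2/s
alpha * t = 0.0035218
delta = sqrt(0.0035218) * 1000 = 59.345 mm

59.345 mm


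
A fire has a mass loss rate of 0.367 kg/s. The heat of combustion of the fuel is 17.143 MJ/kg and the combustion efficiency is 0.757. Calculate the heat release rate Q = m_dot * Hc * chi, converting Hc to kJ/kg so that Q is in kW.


Hc = 17.143 MJ/kg = 17.143 * 1000 kJ/kg = 17143 kJ/kg
Q = 0.367 kg/s * 17143 kJ/kg * 0.757 = 4762.7 kW

4762.7 kW


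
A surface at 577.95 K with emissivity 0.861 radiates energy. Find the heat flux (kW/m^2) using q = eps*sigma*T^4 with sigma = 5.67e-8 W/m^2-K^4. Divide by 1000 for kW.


T^4 = 1.1157e+11
q = 0.861 * 5.67e-8 * 1.1157e+11 / 1000 = 5.4469 kW/m^2

5.4469 kW/m^2


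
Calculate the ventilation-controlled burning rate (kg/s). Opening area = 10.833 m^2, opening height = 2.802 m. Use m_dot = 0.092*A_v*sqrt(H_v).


sqrt(H_v) = 1.6739
m_dot = 0.092 * 10.833 * 1.6739 = 1.6683 kg/s

1.6683 kg/s


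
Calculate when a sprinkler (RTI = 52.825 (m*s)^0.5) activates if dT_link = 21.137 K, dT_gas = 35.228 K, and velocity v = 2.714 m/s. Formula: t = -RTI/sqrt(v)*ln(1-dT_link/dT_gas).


dT_link/dT_gas = 0.60001
ln(1 - 0.60001) = -0.91630
t = -52.825 / sqrt(2.714) * -0.91630 = 29.382 s

29.382 s


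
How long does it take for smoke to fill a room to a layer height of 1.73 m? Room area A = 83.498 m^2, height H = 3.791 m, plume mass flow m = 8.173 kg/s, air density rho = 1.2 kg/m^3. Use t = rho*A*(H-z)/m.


H - z = 2.061 m
t = 1.2 * 83.498 * 2.061 / 8.173 = 25.267 s

25.267 s


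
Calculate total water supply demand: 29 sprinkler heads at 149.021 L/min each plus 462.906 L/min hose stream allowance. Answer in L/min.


Sprinkler demand = 29 * 149.021 = 4321.609 L/min
Total = 4321.609 + 462.906 = 4784.515 L/min

4784.515 L/min


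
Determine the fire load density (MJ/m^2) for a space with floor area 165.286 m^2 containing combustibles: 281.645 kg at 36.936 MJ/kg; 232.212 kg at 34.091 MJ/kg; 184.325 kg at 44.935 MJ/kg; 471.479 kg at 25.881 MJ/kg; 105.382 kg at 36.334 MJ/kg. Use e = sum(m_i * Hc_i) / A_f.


Total energy = 281.645*36.936 + 232.212*34.091 + 184.325*44.935 + 471.479*25.881 + 105.382*36.334
= 10402.84 + 7916.339 + 8282.644 + 12202.35 + 3828.950
= 42633.12 MJ
e = 42633.12 / 165.286 = 257.94 MJ/m^2

257.94 MJ/m^2


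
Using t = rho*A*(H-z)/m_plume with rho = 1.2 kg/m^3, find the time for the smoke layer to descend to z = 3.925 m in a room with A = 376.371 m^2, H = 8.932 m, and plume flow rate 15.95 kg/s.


H - z = 5.007 m
t = 1.2 * 376.371 * 5.007 / 15.95 = 141.78 s

141.78 s


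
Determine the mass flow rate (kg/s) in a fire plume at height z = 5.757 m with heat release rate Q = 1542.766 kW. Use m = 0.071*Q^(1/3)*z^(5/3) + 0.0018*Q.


Q^(1/3) = 11.555
z^(5/3) = 18.492
First term = 0.071 * 11.555 * 18.492 = 15.171
Second term = 0.0018 * 1542.766 = 2.7770
m = 17.948 kg/s

17.948 kg/s


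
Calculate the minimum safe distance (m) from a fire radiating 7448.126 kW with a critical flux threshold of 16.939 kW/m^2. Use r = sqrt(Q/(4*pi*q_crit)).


4*pi*q_crit = 212.86
Q/(4*pi*q_crit) = 34.990
r = sqrt(34.990) = 5.9153 m

5.9153 m


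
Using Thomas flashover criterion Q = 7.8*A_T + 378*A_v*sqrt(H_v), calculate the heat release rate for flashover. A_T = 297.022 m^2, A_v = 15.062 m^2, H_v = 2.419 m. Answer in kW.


7.8*A_T = 2316.8
sqrt(H_v) = 1.5553
378*A_v*sqrt(H_v) = 8855.1
Q = 2316.8 + 8855.1 = 11172 kW

11172 kW


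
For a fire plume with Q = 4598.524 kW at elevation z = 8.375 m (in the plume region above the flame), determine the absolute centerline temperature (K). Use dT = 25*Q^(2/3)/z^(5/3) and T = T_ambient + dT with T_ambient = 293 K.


Q^(2/3) = 276.53
z^(5/3) = 34.539
dT = 25 * 276.53 / 34.539 = 200.16 K
T = 293 + 200.16 = 493.16 K

493.16 K


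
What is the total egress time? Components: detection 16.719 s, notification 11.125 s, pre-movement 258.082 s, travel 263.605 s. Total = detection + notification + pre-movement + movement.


Total = 16.719 + 11.125 + 258.082 + 263.605 = 549.531 s

549.531 s


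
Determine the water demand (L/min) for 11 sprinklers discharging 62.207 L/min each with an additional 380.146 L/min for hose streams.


Sprinkler demand = 11 * 62.207 = 684.277 L/min
Total = 684.277 + 380.146 = 1064.423 L/min

1064.423 L/min


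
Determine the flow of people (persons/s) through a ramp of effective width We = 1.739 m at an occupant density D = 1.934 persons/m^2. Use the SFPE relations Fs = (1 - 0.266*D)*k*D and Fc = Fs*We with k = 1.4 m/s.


1 - 0.266*D = 1 - 0.266*1.934 = 0.48556
Fs = 0.48556 * 1.4 * 1.934 = 1.3147 persons/(s*m)
Fc = 1.3147 * 1.739 = 2.2862 persons/s

2.2862 persons/s


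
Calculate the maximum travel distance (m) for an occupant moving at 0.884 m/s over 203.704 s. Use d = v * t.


d = 0.884 * 203.704 = 180.07 m

180.07 m


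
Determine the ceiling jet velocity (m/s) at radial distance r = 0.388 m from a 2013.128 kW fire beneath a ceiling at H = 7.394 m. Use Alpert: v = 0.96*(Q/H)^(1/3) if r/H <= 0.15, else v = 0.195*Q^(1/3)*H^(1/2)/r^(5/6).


r/H = 0.388 / 7.394 = 0.052475
r/H <= 0.15, so v = 0.96*(Q/H)^(1/3)
Q/H = 272.27
(Q/H)^(1/3) = 6.4813
v = 0.96 * 6.4813 = 6.2221 m/s

6.2221 m/s


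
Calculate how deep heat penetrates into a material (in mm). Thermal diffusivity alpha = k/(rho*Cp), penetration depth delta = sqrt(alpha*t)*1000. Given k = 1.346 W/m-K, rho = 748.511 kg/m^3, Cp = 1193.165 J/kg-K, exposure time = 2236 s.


alpha = 1.346 / (748.511 * 1193.165) = 1.5071e-06 m^2/s
alpha * t = 0.0033699
delta = sqrt(0.0033699) * 1000 = 58.051 mm

58.051 mm


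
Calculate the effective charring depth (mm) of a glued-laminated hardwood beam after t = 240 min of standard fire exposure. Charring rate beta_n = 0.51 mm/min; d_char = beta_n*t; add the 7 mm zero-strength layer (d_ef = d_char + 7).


d_char = 0.51 * 240 = 122.4 mm
d_ef = 122.4 + 1.0*7 = 129.4 mm

129.4 mm


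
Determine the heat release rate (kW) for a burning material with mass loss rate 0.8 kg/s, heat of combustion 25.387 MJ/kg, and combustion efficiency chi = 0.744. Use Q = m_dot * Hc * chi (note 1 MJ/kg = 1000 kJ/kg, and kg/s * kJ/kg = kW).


Hc = 25.387 MJ/kg = 25.387 * 1000 kJ/kg = 25387 kJ/kg
Q = 0.8 kg/s * 25387 kJ/kg * 0.744 = 15110 kW

15110 kW


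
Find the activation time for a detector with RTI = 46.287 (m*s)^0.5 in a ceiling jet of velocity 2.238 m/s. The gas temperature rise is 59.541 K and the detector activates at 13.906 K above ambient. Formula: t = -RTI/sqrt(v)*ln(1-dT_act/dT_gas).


dT_act/dT_gas = 0.23355
ln(1 - 0.23355) = -0.26599
t = -46.287 / sqrt(2.238) * -0.26599 = 8.2299 s

8.2299 s


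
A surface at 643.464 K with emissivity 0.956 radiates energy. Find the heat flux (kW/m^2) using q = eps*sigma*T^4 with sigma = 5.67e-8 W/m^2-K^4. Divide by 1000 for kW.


T^4 = 1.7143e+11
q = 0.956 * 5.67e-8 * 1.7143e+11 / 1000 = 9.2926 kW/m^2

9.2926 kW/m^2


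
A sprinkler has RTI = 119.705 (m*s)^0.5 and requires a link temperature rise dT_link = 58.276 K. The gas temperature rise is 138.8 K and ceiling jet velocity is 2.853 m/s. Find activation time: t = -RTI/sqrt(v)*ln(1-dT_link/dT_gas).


dT_link/dT_gas = 0.41986
ln(1 - 0.41986) = -0.54448
t = -119.705 / sqrt(2.853) * -0.54448 = 38.587 s

38.587 s


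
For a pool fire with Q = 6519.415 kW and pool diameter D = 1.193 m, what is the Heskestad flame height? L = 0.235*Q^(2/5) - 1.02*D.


Q^(2/5) = 33.549
0.235 * Q^(2/5) = 7.8841
1.02 * D = 1.2169
L = 6.6672 m

6.6672 m


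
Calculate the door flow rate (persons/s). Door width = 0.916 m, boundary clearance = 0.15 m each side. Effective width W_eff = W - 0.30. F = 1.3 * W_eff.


W_eff = 0.916 - 0.30 = 0.616 m
F = 1.3 * 0.616 = 0.80080 persons/s

0.80080 persons/s


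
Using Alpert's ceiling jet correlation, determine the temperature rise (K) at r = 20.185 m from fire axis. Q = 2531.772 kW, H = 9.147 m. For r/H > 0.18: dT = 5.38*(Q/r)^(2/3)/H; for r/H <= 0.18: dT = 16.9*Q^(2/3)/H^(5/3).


r/H = 20.185 / 9.147 = 2.2067
r/H > 0.18, so dT = 5.38*(Q/r)^(2/3)/H
Q/r = 125.43
(Q/r)^(2/3) = 25.057
dT = 5.38 * 25.057 / 9.147 = 14.738 K

14.738 K


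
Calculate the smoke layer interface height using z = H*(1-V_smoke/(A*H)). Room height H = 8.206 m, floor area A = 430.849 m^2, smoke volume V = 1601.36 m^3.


V/(A*H) = 0.45293
1 - 0.45293 = 0.54707
z = 8.206 * 0.54707 = 4.4892 m

4.4892 m


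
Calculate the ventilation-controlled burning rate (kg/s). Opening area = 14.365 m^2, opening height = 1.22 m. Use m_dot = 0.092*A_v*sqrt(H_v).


sqrt(H_v) = 1.1045
m_dot = 0.092 * 14.365 * 1.1045 = 1.4597 kg/s

1.4597 kg/s


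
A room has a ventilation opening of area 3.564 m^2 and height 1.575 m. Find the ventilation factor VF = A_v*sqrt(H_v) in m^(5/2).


sqrt(H_v) = 1.2550
VF = 3.564 * 1.2550 = 4.4728 m^(5/2)

4.4728 m^(5/2)


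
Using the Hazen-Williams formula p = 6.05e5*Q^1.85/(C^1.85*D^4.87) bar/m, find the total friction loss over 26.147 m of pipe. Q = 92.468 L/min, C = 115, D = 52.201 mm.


Q^1.85 = 4335.9
C^1.85 = 6490.7
D^4.87 = 2.3179e+08
p/m = 0.0017436 bar/m
p_total = 0.0017436 * 26.147 = 0.045591 bar

0.045591 bar


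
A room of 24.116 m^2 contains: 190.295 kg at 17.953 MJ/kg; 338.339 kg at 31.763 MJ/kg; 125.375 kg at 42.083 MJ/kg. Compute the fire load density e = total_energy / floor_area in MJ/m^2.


Total energy = 190.295*17.953 + 338.339*31.763 + 125.375*42.083
= 3416.366 + 10746.66 + 5276.156
= 19439.18 MJ
e = 19439.18 / 24.116 = 806.07 MJ/m^2

806.07 MJ/m^2


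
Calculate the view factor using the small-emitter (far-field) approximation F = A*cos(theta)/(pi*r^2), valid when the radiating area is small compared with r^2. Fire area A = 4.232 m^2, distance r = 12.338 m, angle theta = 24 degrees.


cos(24 deg) = 0.91355
pi*r^2 = 478.23
F = 4.232 * 0.91355 / 478.23 = 0.0080842

0.0080842


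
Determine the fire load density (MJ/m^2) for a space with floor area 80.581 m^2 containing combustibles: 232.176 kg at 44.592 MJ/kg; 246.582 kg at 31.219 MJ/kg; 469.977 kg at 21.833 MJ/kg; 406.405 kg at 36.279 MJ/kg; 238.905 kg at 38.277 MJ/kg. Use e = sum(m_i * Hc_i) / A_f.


Total energy = 232.176*44.592 + 246.582*31.219 + 469.977*21.833 + 406.405*36.279 + 238.905*38.277
= 10353.19 + 7698.043 + 10261.01 + 14743.97 + 9144.567
= 52200.78 MJ
e = 52200.78 / 80.581 = 647.81 MJ/m^2

647.81 MJ/m^2


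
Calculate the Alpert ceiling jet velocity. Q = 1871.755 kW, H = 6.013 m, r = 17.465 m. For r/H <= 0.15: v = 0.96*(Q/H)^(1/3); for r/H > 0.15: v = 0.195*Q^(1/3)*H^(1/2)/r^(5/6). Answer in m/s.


r/H = 17.465 / 6.013 = 2.9045
r/H > 0.15, so v = 0.195*Q^(1/3)*H^(1/2)/r^(5/6)
Q^(1/3) = 12.324
H^(1/2) = 2.4521
r^(5/6) = 10.843
v = 0.195 * 12.324 * 2.4521 / 10.843 = 0.54349 m/s

0.54349 m/s


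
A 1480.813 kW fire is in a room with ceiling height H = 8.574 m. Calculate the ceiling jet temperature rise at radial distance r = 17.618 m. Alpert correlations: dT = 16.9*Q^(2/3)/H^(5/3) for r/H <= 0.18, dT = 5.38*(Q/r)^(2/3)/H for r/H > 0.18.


r/H = 17.618 / 8.574 = 2.0548
r/H > 0.18, so dT = 5.38*(Q/r)^(2/3)/H
Q/r = 84.051
(Q/r)^(2/3) = 19.188
dT = 5.38 * 19.188 / 8.574 = 12.040 K

12.040 K


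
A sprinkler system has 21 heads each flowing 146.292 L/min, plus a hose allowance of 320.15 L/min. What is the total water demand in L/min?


Sprinkler demand = 21 * 146.292 = 3072.132 L/min
Total = 3072.132 + 320.15 = 3392.282 L/min

3392.282 L/min


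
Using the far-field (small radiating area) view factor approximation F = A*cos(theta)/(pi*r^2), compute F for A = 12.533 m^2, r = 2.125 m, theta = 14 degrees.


cos(14 deg) = 0.97030
pi*r^2 = 14.186
F = 12.533 * 0.97030 / 14.186 = 0.85722

0.85722


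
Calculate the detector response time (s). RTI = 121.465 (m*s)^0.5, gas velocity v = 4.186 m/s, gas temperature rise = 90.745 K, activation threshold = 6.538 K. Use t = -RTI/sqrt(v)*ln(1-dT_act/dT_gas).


dT_act/dT_gas = 0.072048
ln(1 - 0.072048) = -0.074775
t = -121.465 / sqrt(4.186) * -0.074775 = 4.4393 s

4.4393 s


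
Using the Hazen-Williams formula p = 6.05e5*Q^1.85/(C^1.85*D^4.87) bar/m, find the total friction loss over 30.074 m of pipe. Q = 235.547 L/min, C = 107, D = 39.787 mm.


Q^1.85 = 24454
C^1.85 = 5680.2
D^4.87 = 6.1765e+07
p/m = 0.042170 bar/m
p_total = 0.042170 * 30.074 = 1.2682 bar

1.2682 bar


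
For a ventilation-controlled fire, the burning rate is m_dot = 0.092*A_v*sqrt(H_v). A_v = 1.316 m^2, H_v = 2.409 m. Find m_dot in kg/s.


sqrt(H_v) = 1.5521
m_dot = 0.092 * 1.316 * 1.5521 = 0.18792 kg/s

0.18792 kg/s
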